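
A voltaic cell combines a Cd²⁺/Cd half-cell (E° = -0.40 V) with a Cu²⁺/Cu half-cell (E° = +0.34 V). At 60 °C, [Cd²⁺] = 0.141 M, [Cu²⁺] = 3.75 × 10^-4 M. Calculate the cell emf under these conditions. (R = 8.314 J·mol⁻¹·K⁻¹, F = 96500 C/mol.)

0.655 V

The Cu²⁺/Cu couple has the higher reduction potential and acts as the cathode, so E°_cell = +0.34 − (-0.40) = 0.74 V.
Balancing electrons gives n = 2; the reaction quotient is Q = [Cd²⁺]/[Cu²⁺] = 376.
E = E° − (RT/nF) ln Q = 0.74 − (8.314×333)/(2×96500) × (5.930) = 0.740 − 0.085 = 0.655 V.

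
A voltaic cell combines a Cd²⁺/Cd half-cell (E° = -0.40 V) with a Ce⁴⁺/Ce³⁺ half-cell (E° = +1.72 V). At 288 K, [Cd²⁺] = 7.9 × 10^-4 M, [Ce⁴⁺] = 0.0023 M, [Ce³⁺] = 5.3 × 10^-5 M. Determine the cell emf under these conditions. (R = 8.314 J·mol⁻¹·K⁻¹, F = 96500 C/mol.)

2.30 V

The Ce⁴⁺/Ce³⁺ couple has the higher reduction potential and acts as the cathode, so E°_cell = +1.72 − (-0.40) = 2.12 V.
Balancing electrons gives n = 2; the reaction quotient is Q = [Cd²⁺]·[Ce³⁺]^2/[Ce⁴⁺]^2 = 4.19 × 10^-7.
E = E° − (RT/nF) ln Q = 2.12 − (8.314×288)/(2×96500) × (-14.684) = 2.120 + 0.182 = 2.302 V.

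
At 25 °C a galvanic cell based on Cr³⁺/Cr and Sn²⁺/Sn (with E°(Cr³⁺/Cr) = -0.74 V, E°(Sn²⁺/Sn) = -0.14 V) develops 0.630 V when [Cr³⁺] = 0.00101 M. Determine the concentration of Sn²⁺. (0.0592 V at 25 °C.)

From the Nernst equation, log Q = n(E° − E)/0.0592 = 6(0.60 − 0.630)/0.0592 = -3.041, so Q = 9.11 × 10^-4.
With Q = [Cr³⁺]^2/[Sn²⁺]^3 and the known concentrations, [Sn²⁺]^3 in the denominator gives [Sn²⁺] = 0.1 M.

0.1 M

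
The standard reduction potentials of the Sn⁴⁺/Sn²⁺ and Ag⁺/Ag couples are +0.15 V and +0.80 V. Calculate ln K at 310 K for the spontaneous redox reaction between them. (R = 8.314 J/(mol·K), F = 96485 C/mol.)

ln K = 48.7

E°_cell = +0.80 − (+0.15) = 0.65 V, with n = 2 electrons transferred.
At equilibrium E = 0, so the Nernst equation gives ln K = nFE°/RT = (2)(96485)(0.65)/((8.314)(310)) = 48.67.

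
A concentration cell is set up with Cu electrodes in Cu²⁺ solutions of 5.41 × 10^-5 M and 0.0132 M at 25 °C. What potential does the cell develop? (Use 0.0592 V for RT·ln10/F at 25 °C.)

0.071 V

Both half-cells are Cu²⁺/Cu, so E°_cell = 0. The concentrated side is the cathode; the cell reaction moves Cu²⁺ from high to low concentration with n = 2.
Q = [Cu²⁺]_dilute/[Cu²⁺]_conc = 5.41 × 10^-5/0.0132 = 0.00410.
E = 0 − (0.0592/2) log Q = −(0.0592/2)(-2.387) = 0.0707 V.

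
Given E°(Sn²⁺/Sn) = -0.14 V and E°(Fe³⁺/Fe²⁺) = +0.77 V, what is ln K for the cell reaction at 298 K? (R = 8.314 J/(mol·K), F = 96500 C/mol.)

ln K = 70.9

E°_cell = +0.77 − (-0.14) = 0.91 V, with n = 2 electrons transferred.
At equilibrium E = 0, so the Nernst equation gives ln K = nFE°/RT = (2)(96500)(0.91)/((8.314)(298)) = 70.89.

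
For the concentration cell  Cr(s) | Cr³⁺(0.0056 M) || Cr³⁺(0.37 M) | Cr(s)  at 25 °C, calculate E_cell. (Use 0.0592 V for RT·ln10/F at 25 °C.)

Both half-cells are Cr³⁺/Cr, so E°_cell = 0. The concentrated side is the cathode; the cell reaction moves Cr³⁺ from high to low concentration with n = 3.
Q = [Cr³⁺]_dilute/[Cr³⁺]_conc = 0.0056/0.37 = 0.0151.
E = 0 − (0.0592/3) log Q = −(0.0592/3)(-1.820) = 0.0359 V.

0.036 V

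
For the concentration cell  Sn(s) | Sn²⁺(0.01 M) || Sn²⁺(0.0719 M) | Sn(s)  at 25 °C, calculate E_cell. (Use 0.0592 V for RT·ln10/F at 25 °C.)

0.025 V

Both half-cells are Sn²⁺/Sn, so E°_cell = 0. The concentrated side is the cathode; the cell reaction moves Sn²⁺ from high to low concentration with n = 2.
Q = [Sn²⁺]_dilute/[Sn²⁺]_conc = 0.01/0.0719 = 0.139.
E = 0 − (0.0592/2) log Q = −(0.0592/2)(-0.857) = 0.0254 V.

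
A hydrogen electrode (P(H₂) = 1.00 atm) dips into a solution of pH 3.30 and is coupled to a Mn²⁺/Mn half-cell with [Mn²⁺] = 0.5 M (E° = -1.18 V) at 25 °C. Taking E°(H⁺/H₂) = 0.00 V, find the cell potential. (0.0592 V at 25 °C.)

0.99 V

The hydrogen couple is the cathode, so E°_cell = 1.18 V; n = 2.
[H⁺] = 10^(−3.30) = 5 × 10^-4 M, and Q = [Mn²⁺]·P(H₂) / [H⁺]^2 = 1.99 × 10^6.
E = E° − (0.0592/2) log Q = 1.18 − (0.0592/2)(6.299) = 0.994 V.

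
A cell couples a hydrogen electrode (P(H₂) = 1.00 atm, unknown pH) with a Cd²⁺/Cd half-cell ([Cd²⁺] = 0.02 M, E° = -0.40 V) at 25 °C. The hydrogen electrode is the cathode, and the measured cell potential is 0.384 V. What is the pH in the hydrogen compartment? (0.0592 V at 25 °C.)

E°_cell = 0.40 V and n = 2.
log Q = n(E° − E)/0.0592 = 2×(0.40 − 0.384)/0.0592 = 0.541.
With Q = [Cd²⁺]·P(H₂) / [H⁺]^2, solving for [H⁺] gives log[H⁺] = -1.120, so pH = 1.12.

pH = 1.12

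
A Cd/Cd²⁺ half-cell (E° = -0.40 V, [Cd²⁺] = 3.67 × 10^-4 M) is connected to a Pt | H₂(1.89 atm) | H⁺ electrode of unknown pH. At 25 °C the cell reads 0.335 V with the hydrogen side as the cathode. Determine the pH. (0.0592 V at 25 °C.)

E°_cell = 0.40 V and n = 2.
log Q = n(E° − E)/0.0592 = 2×(0.40 − 0.335)/0.0592 = 2.196.
With Q = [Cd²⁺]·P(H₂) / [H⁺]^2, solving for [H⁺] gives log[H⁺] = -2.677, so pH = 2.68.

pH = 2.68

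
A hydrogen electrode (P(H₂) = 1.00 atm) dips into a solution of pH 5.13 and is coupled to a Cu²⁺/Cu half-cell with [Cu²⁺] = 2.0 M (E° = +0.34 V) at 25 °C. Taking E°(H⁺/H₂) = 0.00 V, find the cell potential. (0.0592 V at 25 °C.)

0.65 V

The Cu²⁺/Cu couple is the cathode, so E°_cell = 0.34 V; n = 2.
[H⁺] = 10^(−5.13) = 7.4 × 10^-6 M, and Q = [H⁺]^2 / ([Cu²⁺]·P(H₂)) = 2.75 × 10^-11.
E = E° − (0.0592/2) log Q = 0.34 − (0.0592/2)(-10.561) = 0.653 V.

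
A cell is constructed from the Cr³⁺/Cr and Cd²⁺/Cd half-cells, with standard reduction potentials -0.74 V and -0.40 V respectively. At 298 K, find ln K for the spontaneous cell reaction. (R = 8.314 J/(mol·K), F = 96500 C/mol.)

ln K = 79.5

E°_cell = -0.40 − (-0.74) = 0.34 V, with n = 6 electrons transferred.
At equilibrium E = 0, so the Nernst equation gives ln K = nFE°/RT = (6)(96500)(0.34)/((8.314)(298)) = 79.46.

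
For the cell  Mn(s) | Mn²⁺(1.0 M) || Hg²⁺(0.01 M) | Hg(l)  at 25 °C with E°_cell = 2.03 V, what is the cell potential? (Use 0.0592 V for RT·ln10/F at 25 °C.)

Balancing electrons gives n = 2; the reaction quotient is Q = [Mn²⁺]/[Hg²⁺] = 100.
At 25 °C, E = E° − (0.0592/n) log Q = 2.03 − (0.0592/2)(2.000) = 2.030 − 0.059 = 1.971 V.

1.97 V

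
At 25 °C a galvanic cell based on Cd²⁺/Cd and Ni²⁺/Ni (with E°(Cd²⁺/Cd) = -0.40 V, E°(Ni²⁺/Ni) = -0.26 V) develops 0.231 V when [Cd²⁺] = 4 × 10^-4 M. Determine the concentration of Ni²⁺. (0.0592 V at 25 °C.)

0.47 M

From the Nernst equation, log Q = n(E° − E)/0.0592 = 2(0.14 − 0.231)/0.0592 = -3.074, so Q = 8.43 × 10^-4.
With Q = [Cd²⁺]/[Ni²⁺] and the known concentrations, [Ni²⁺] in the denominator gives [Ni²⁺] = 0.47 M.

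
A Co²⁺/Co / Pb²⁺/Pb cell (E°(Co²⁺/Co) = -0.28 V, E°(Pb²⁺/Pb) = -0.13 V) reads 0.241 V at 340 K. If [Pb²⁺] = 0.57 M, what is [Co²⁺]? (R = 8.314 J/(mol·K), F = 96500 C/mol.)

0.0011 M

From the Nernst equation, ln Q = nF(E° − E)/RT = 2×96500×(0.15 − 0.241)/(8.314×340) = -6.213, so Q = 0.00200.
With Q = [Co²⁺]/[Pb²⁺] and the known concentrations, [Co²⁺] in the numerator gives [Co²⁺] = 0.0011 M.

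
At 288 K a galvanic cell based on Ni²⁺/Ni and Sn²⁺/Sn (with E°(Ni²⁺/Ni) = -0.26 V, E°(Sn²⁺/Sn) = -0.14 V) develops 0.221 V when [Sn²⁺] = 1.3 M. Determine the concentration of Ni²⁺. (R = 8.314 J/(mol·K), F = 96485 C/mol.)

From the Nernst equation, ln Q = nF(E° − E)/RT = 2×96485×(0.12 − 0.221)/(8.314×288) = -8.140, so Q = 2.92 × 10^-4.
With Q = [Ni²⁺]/[Sn²⁺] and the known concentrations, [Ni²⁺] in the numerator gives [Ni²⁺] = 3.8 × 10^-4 M.

3.8 × 10^-4 M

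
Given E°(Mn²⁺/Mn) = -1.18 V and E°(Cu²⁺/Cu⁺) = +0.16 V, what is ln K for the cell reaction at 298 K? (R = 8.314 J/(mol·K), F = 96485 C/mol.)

E°_cell = +0.16 − (-1.18) = 1.34 V, with n = 2 electrons transferred.
At equilibrium E = 0, so the Nernst equation gives ln K = nFE°/RT = (2)(96485)(1.34)/((8.314)(298)) = 104.37.

ln K = 104.4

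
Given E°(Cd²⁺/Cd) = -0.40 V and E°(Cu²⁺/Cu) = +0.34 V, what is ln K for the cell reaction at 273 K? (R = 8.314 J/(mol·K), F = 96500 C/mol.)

ln K = 62.9

E°_cell = +0.34 − (-0.40) = 0.74 V, with n = 2 electrons transferred.
At equilibrium E = 0, so the Nernst equation gives ln K = nFE°/RT = (2)(96500)(0.74)/((8.314)(273)) = 62.92.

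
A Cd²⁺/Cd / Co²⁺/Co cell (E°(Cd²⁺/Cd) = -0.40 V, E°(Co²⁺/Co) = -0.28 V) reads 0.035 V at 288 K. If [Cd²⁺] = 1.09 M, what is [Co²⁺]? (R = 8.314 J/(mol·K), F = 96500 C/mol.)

0.0012 M

From the Nernst equation, ln Q = nF(E° − E)/RT = 2×96500×(0.12 − 0.035)/(8.314×288) = 6.851, so Q = 945.
With Q = [Cd²⁺]/[Co²⁺] and the known concentrations, [Co²⁺] in the denominator gives [Co²⁺] = 0.0012 M.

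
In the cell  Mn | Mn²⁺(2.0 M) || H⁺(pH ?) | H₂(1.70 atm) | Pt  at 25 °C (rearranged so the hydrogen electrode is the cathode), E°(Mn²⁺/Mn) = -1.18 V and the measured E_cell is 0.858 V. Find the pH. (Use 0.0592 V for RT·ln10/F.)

pH = 5.17

E°_cell = 1.18 V and n = 2.
log Q = n(E° − E)/0.0592 = 2×(1.18 − 0.858)/0.0592 = 10.878.
With Q = [Mn²⁺]·P(H₂) / [H⁺]^2, solving for [H⁺] gives log[H⁺] = -5.173, so pH = 5.17.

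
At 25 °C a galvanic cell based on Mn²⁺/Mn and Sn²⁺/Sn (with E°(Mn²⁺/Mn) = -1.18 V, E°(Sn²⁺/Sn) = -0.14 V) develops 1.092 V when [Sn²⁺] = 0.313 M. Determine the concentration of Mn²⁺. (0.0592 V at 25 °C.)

From the Nernst equation, log Q = n(E° − E)/0.0592 = 2(1.04 − 1.092)/0.0592 = -1.757, so Q = 0.0175.
With Q = [Mn²⁺]/[Sn²⁺] and the known concentrations, [Mn²⁺] in the numerator gives [Mn²⁺] = 0.0055 M.

0.0055 M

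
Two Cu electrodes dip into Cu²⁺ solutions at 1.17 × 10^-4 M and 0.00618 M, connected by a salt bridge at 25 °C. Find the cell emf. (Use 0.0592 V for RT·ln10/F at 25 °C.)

Both half-cells are Cu²⁺/Cu, so E°_cell = 0. The concentrated side is the cathode; the cell reaction moves Cu²⁺ from high to low concentration with n = 2.
Q = [Cu²⁺]_dilute/[Cu²⁺]_conc = 1.17 × 10^-4/0.00618 = 0.0189.
E = 0 − (0.0592/2) log Q = −(0.0592/2)(-1.723) = 0.0510 V.

0.051 V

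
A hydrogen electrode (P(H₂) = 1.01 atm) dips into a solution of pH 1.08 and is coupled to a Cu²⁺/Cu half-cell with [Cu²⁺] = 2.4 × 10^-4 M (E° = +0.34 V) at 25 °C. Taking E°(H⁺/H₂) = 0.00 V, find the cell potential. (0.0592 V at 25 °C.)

0.30 V

The Cu²⁺/Cu couple is the cathode, so E°_cell = 0.34 V; n = 2.
[H⁺] = 10^(−1.08) = 0.083 M, and Q = [H⁺]^2 / ([Cu²⁺]·P(H₂)) = 28.5.
E = E° − (0.0592/2) log Q = 0.34 − (0.0592/2)(1.455) = 0.297 V.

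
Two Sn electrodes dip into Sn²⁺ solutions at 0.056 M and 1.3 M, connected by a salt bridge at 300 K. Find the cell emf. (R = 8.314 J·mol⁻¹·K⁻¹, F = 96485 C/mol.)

Both half-cells are Sn²⁺/Sn, so E°_cell = 0. The concentrated side is the cathode; the cell reaction moves Sn²⁺ from high to low concentration with n = 2.
Q = [Sn²⁺]_dilute/[Sn²⁺]_conc = 0.056/1.3 = 0.0431.
E = 0 − (RT/nF) ln Q = −((8.314×300)/(2×96485))(-3.145) = 0.0407 V.

0.041 V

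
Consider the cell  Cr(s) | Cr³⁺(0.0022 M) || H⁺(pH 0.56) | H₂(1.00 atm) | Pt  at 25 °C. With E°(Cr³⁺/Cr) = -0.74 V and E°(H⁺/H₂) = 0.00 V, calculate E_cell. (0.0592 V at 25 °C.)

The hydrogen couple is the cathode, so E°_cell = 0.74 V; n = 6.
[H⁺] = 10^(−0.56) = 0.28 M, and Q = [Cr³⁺]^2·P(H₂)^3 / [H⁺]^6 = 0.0111.
E = E° − (0.0592/6) log Q = 0.74 − (0.0592/6)(-1.955) = 0.759 V.

0.76 V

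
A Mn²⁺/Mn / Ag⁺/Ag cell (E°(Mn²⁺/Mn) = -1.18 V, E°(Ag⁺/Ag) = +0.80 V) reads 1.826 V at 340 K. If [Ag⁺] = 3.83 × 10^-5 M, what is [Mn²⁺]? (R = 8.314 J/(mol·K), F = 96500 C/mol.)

From the Nernst equation, ln Q = nF(E° − E)/RT = 2×96500×(1.98 − 1.826)/(8.314×340) = 10.515, so Q = 3.68 × 10^4.
With Q = [Mn²⁺]/[Ag⁺]^2 and the known concentrations, [Mn²⁺] in the numerator gives [Mn²⁺] = 5.4 × 10^-5 M.

5.4 × 10^-5 M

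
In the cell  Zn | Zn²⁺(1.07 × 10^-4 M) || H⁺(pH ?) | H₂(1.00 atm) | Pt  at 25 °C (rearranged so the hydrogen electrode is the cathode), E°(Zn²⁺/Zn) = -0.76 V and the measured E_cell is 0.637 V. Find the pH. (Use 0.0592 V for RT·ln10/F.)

E°_cell = 0.76 V and n = 2.
log Q = n(E° − E)/0.0592 = 2×(0.76 − 0.637)/0.0592 = 4.155.
With Q = [Zn²⁺]·P(H₂) / [H⁺]^2, solving for [H⁺] gives log[H⁺] = -4.063, so pH = 4.06.

pH = 4.06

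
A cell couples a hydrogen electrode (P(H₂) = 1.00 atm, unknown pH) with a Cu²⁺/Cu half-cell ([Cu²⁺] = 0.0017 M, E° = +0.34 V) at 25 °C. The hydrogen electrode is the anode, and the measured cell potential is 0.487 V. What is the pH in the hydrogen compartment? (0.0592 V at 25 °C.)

E°_cell = 0.34 V and n = 2.
log Q = n(E° − E)/0.0592 = 2×(0.34 − 0.487)/0.0592 = -4.966.
With Q = [H⁺]^2 / ([Cu²⁺]·P(H₂)), solving for [H⁺] gives log[H⁺] = -3.868, so pH = 3.87.

pH = 3.87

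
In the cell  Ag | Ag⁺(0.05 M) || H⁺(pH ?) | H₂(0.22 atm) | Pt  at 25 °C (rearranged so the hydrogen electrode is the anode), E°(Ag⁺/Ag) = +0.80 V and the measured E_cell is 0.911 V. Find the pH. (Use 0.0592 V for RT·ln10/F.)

E°_cell = 0.80 V and n = 2.
log Q = n(E° − E)/0.0592 = 2×(0.80 − 0.911)/0.0592 = -3.750.
With Q = [H⁺]^2 / ([Ag⁺]^2·P(H₂)), solving for [H⁺] gives log[H⁺] = -3.505, so pH = 3.50.

pH = 3.50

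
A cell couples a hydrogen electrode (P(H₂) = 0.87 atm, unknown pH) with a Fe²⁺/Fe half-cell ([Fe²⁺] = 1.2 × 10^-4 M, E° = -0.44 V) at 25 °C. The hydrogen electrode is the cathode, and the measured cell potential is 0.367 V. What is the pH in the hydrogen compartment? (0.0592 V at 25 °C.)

pH = 3.22

E°_cell = 0.44 V and n = 2.
log Q = n(E° − E)/0.0592 = 2×(0.44 − 0.367)/0.0592 = 2.466.
With Q = [Fe²⁺]·P(H₂) / [H⁺]^2, solving for [H⁺] gives log[H⁺] = -3.224, so pH = 3.22.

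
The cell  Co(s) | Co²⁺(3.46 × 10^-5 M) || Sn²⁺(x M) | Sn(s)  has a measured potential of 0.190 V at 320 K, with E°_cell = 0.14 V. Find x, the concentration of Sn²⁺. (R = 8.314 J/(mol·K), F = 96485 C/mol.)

From the Nernst equation, ln Q = nF(E° − E)/RT = 2×96485×(0.14 − 0.190)/(8.314×320) = -3.627, so Q = 0.0266.
With Q = [Co²⁺]/[Sn²⁺] and the known concentrations, [Sn²⁺] in the denominator gives [Sn²⁺] = 0.0013 M.

0.0013 M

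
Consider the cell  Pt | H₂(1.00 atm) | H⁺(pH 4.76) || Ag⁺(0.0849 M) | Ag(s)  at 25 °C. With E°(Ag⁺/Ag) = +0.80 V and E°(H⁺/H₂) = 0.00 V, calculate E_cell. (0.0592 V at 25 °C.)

The Ag⁺/Ag couple is the cathode, so E°_cell = 0.80 V; n = 2.
[H⁺] = 10^(−4.76) = 1.7 × 10^-5 M, and Q = [H⁺]^2 / ([Ag⁺]^2·P(H₂)) = 4.19 × 10^-8.
E = E° − (0.0592/2) log Q = 0.80 − (0.0592/2)(-7.378) = 1.018 V.

1.02 V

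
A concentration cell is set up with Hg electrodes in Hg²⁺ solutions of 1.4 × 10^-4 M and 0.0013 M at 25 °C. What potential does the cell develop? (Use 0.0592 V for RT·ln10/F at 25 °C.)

0.029 V

Both half-cells are Hg²⁺/Hg, so E°_cell = 0. The concentrated side is the cathode; the cell reaction moves Hg²⁺ from high to low concentration with n = 2.
Q = [Hg²⁺]_dilute/[Hg²⁺]_conc = 1.4 × 10^-4/0.0013 = 0.108.
E = 0 − (0.0592/2) log Q = −(0.0592/2)(-0.968) = 0.0287 V.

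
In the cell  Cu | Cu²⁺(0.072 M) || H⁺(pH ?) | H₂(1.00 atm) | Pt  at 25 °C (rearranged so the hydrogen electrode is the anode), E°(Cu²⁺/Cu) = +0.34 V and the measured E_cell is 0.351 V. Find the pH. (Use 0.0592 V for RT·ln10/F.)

E°_cell = 0.34 V and n = 2.
log Q = n(E° − E)/0.0592 = 2×(0.34 − 0.351)/0.0592 = -0.372.
With Q = [H⁺]^2 / ([Cu²⁺]·P(H₂)), solving for [H⁺] gives log[H⁺] = -0.757, so pH = 0.76.

pH = 0.76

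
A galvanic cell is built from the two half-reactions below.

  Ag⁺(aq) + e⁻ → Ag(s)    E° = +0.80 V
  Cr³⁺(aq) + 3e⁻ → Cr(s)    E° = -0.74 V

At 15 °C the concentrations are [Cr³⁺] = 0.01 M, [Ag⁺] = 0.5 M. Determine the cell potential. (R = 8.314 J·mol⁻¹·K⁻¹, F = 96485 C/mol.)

The Ag⁺/Ag couple has the higher reduction potential and acts as the cathode, so E°_cell = +0.80 − (-0.74) = 1.54 V.
Balancing electrons gives n = 3; the reaction quotient is Q = [Cr³⁺]/[Ag⁺]^3 = 0.0800.
E = E° − (RT/nF) ln Q = 1.54 − (8.314×288)/(3×96485) × (-2.526) = 1.540 + 0.021 = 1.561 V.

1.56 V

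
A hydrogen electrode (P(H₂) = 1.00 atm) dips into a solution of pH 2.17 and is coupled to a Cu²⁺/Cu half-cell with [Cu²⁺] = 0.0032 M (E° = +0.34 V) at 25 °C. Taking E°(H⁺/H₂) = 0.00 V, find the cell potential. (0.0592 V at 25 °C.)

The Cu²⁺/Cu couple is the cathode, so E°_cell = 0.34 V; n = 2.
[H⁺] = 10^(−2.17) = 0.0068 M, and Q = [H⁺]^2 / ([Cu²⁺]·P(H₂)) = 0.0143.
E = E° − (0.0592/2) log Q = 0.34 − (0.0592/2)(-1.845) = 0.395 V.

0.39 V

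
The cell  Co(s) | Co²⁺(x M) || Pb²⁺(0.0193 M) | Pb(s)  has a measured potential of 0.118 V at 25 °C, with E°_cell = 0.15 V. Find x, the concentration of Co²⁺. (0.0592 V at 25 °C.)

0.23 M

From the Nernst equation, log Q = n(E° − E)/0.0592 = 2(0.15 − 0.118)/0.0592 = 1.081, so Q = 12.1.
With Q = [Co²⁺]/[Pb²⁺] and the known concentrations, [Co²⁺] in the numerator gives [Co²⁺] = 0.23 M.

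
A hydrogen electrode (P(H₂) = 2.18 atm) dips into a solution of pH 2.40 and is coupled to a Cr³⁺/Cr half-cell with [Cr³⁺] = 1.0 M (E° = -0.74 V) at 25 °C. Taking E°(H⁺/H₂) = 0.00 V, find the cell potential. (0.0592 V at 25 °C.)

0.59 V

The hydrogen couple is the cathode, so E°_cell = 0.74 V; n = 6.
[H⁺] = 10^(−2.40) = 0.0040 M, and Q = [Cr³⁺]^2·P(H₂)^3 / [H⁺]^6 = 2.6 × 10^15.
E = E° − (0.0592/6) log Q = 0.74 − (0.0592/6)(15.415) = 0.588 V.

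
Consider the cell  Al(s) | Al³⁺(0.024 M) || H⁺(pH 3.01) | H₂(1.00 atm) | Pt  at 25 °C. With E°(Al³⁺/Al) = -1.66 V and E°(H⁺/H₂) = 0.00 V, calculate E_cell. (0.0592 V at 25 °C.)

The hydrogen couple is the cathode, so E°_cell = 1.66 V; n = 6.
[H⁺] = 10^(−3.01) = 9.8 × 10^-4 M, and Q = [Al³⁺]^2·P(H₂)^3 / [H⁺]^6 = 6.61 × 10^14.
E = E° − (0.0592/6) log Q = 1.66 − (0.0592/6)(14.820) = 1.514 V.

1.51 V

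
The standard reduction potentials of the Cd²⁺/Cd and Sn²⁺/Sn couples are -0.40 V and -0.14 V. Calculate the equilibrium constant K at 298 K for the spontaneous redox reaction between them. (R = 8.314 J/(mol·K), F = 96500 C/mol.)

6.3 × 10^8

E°_cell = -0.14 − (-0.40) = 0.26 V, with n = 2 electrons transferred.
At equilibrium E = 0, so the Nernst equation gives ln K = nFE°/RT = (2)(96500)(0.26)/((8.314)(298)) = 20.25.
K = e^20.25 = 6.3 × 10^8.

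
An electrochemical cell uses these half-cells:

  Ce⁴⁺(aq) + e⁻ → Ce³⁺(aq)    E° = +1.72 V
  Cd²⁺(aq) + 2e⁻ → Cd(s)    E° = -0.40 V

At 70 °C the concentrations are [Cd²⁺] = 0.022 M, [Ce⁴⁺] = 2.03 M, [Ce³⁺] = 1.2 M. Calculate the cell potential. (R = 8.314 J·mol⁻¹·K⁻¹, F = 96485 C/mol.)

2.19 V

The Ce⁴⁺/Ce³⁺ couple has the higher reduction potential and acts as the cathode, so E°_cell = +1.72 − (-0.40) = 2.12 V.
Balancing electrons gives n = 2; the reaction quotient is Q = [Cd²⁺]·[Ce³⁺]^2/[Ce⁴⁺]^2 = 0.00769.
E = E° − (RT/nF) ln Q = 2.12 − (8.314×343)/(2×96485) × (-4.868) = 2.120 + 0.072 = 2.192 V.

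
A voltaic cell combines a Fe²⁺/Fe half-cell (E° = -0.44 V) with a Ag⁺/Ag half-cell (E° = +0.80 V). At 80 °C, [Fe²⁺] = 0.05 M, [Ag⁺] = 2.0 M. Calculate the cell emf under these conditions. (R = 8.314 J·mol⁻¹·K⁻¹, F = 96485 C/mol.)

The Ag⁺/Ag couple has the higher reduction potential and acts as the cathode, so E°_cell = +0.80 − (-0.44) = 1.24 V.
Balancing electrons gives n = 2; the reaction quotient is Q = [Fe²⁺]/[Ag⁺]^2 = 0.0125.
E = E° − (RT/nF) ln Q = 1.24 − (8.314×353)/(2×96485) × (-4.382) = 1.240 + 0.067 = 1.307 V.

1.31 V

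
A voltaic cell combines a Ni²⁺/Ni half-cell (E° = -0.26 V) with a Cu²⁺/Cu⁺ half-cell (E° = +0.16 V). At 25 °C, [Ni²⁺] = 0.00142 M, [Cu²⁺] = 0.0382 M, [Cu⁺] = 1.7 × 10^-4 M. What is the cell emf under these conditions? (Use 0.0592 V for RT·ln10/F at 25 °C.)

0.644 V

The Cu²⁺/Cu⁺ couple has the higher reduction potential and acts as the cathode, so E°_cell = +0.16 − (-0.26) = 0.42 V.
Balancing electrons gives n = 2; the reaction quotient is Q = [Ni²⁺]·[Cu⁺]^2/[Cu²⁺]^2 = 2.81 × 10^-8.
At 25 °C, E = E° − (0.0592/n) log Q = 0.42 − (0.0592/2)(-7.551) = 0.420 + 0.224 = 0.644 V.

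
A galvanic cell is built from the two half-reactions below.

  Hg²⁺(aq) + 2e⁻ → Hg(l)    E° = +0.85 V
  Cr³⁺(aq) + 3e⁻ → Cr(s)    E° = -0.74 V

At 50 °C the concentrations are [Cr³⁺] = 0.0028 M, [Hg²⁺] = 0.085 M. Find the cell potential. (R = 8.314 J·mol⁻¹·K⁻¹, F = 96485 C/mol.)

The Hg²⁺/Hg couple has the higher reduction potential and acts as the cathode, so E°_cell = +0.85 − (-0.74) = 1.59 V.
Balancing electrons gives n = 6; the reaction quotient is Q = [Cr³⁺]^2/[Hg²⁺]^3 = 0.0128.
E = E° − (RT/nF) ln Q = 1.59 − (8.314×323)/(6×96485) × (-4.361) = 1.590 + 0.020 = 1.610 V.

1.61 V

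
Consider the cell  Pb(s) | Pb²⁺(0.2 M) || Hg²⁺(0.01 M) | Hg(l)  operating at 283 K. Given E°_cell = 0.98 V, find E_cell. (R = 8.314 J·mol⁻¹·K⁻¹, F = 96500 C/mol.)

0.943 V

Balancing electrons gives n = 2; the reaction quotient is Q = [Pb²⁺]/[Hg²⁺] = 20.0.
E = E° − (RT/nF) ln Q = 0.98 − (8.314×283)/(2×96500) × (2.996) = 0.980 − 0.037 = 0.943 V.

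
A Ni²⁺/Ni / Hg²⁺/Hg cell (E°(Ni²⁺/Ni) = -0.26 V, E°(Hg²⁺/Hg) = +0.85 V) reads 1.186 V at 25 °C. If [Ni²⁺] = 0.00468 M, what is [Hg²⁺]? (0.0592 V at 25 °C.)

1.7 M

From the Nernst equation, log Q = n(E° − E)/0.0592 = 2(1.11 − 1.186)/0.0592 = -2.568, so Q = 0.00271.
With Q = [Ni²⁺]/[Hg²⁺] and the known concentrations, [Hg²⁺] in the denominator gives [Hg²⁺] = 1.7 M.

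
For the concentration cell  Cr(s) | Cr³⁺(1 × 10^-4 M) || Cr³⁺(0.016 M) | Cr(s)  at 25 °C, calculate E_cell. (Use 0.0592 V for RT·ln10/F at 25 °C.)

Both half-cells are Cr³⁺/Cr, so E°_cell = 0. The concentrated side is the cathode; the cell reaction moves Cr³⁺ from high to low concentration with n = 3.
Q = [Cr³⁺]_dilute/[Cr³⁺]_conc = 1 × 10^-4/0.016 = 0.00625.
E = 0 − (0.0592/3) log Q = −(0.0592/3)(-2.204) = 0.0435 V.

0.043 V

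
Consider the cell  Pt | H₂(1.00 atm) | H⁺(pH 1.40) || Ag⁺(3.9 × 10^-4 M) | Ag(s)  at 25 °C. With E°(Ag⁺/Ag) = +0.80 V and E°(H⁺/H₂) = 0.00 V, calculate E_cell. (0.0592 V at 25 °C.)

0.68 V

The Ag⁺/Ag couple is the cathode, so E°_cell = 0.80 V; n = 2.
[H⁺] = 10^(−1.40) = 0.040 M, and Q = [H⁺]^2 / ([Ag⁺]^2·P(H₂)) = 1.04 × 10^4.
E = E° − (0.0592/2) log Q = 0.80 − (0.0592/2)(4.018) = 0.681 V.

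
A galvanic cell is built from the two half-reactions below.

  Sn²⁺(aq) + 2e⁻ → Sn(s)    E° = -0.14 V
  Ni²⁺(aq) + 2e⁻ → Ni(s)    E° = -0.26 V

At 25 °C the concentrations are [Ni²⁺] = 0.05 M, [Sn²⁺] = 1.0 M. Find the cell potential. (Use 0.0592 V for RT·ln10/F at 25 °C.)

0.159 V

The Sn²⁺/Sn couple has the higher reduction potential and acts as the cathode, so E°_cell = -0.14 − (-0.26) = 0.12 V.
Balancing electrons gives n = 2; the reaction quotient is Q = [Ni²⁺]/[Sn²⁺] = 0.0500.
At 25 °C, E = E° − (0.0592/n) log Q = 0.12 − (0.0592/2)(-1.301) = 0.120 + 0.039 = 0.159 V.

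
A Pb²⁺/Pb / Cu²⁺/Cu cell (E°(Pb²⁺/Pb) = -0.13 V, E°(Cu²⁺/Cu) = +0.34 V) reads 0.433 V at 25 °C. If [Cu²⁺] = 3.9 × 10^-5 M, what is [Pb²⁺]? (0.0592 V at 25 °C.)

6.9 × 10^-4 M

From the Nernst equation, log Q = n(E° − E)/0.0592 = 2(0.47 − 0.433)/0.0592 = 1.250, so Q = 17.8.
With Q = [Pb²⁺]/[Cu²⁺] and the known concentrations, [Pb²⁺] in the numerator gives [Pb²⁺] = 6.9 × 10^-4 M.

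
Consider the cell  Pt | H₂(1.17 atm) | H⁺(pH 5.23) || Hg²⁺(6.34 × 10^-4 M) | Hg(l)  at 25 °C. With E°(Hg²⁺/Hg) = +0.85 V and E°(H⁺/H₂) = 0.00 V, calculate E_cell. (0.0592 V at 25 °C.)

The Hg²⁺/Hg couple is the cathode, so E°_cell = 0.85 V; n = 2.
[H⁺] = 10^(−5.23) = 5.9 × 10^-6 M, and Q = [H⁺]^2 / ([Hg²⁺]·P(H₂)) = 4.67 × 10^-8.
E = E° − (0.0592/2) log Q = 0.85 − (0.0592/2)(-7.330) = 1.067 V.

1.07 V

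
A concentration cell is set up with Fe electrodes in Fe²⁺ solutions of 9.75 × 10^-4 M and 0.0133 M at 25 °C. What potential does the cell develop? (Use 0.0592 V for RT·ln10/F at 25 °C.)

0.034 V

Both half-cells are Fe²⁺/Fe, so E°_cell = 0. The concentrated side is the cathode; the cell reaction moves Fe²⁺ from high to low concentration with n = 2.
Q = [Fe²⁺]_dilute/[Fe²⁺]_conc = 9.75 × 10^-4/0.0133 = 0.0733.
E = 0 − (0.0592/2) log Q = −(0.0592/2)(-1.135) = 0.0336 V.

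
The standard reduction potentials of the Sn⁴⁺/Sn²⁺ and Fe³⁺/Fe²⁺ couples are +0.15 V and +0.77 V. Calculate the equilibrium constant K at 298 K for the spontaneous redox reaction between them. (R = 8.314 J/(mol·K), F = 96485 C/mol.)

9.4 × 10^20

E°_cell = +0.77 − (+0.15) = 0.62 V, with n = 2 electrons transferred.
At equilibrium E = 0, so the Nernst equation gives ln K = nFE°/RT = (2)(96485)(0.62)/((8.314)(298)) = 48.29.
K = e^48.29 = 9.4 × 10^20.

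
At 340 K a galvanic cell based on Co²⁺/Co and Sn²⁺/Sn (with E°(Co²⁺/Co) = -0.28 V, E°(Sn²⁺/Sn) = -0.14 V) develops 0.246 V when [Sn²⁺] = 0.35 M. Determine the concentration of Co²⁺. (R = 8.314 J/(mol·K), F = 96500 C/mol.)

From the Nernst equation, ln Q = nF(E° − E)/RT = 2×96500×(0.14 − 0.246)/(8.314×340) = -7.237, so Q = 7.19 × 10^-4.
With Q = [Co²⁺]/[Sn²⁺] and the known concentrations, [Co²⁺] in the numerator gives [Co²⁺] = 2.5 × 10^-4 M.

2.5 × 10^-4 M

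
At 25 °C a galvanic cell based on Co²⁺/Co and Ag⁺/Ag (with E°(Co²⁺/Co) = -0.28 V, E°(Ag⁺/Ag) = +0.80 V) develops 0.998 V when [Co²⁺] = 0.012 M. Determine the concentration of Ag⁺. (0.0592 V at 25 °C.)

0.0045 M

From the Nernst equation, log Q = n(E° − E)/0.0592 = 2(1.08 − 0.998)/0.0592 = 2.770, so Q = 589.
With Q = [Co²⁺]/[Ag⁺]^2 and the known concentrations, [Ag⁺]^2 in the denominator gives [Ag⁺] = 0.0045 M.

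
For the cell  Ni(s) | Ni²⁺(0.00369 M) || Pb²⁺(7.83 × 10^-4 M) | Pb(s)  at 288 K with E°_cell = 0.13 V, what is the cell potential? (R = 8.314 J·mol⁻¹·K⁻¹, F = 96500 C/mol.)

Balancing electrons gives n = 2; the reaction quotient is Q = [Ni²⁺]/[Pb²⁺] = 4.71.
E = E° − (RT/nF) ln Q = 0.13 − (8.314×288)/(2×96500) × (1.550) = 0.130 − 0.019 = 0.111 V.

0.111 V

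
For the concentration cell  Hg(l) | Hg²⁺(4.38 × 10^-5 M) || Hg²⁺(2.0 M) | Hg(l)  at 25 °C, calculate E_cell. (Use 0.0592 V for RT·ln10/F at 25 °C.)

0.14 V

Both half-cells are Hg²⁺/Hg, so E°_cell = 0. The concentrated side is the cathode; the cell reaction moves Hg²⁺ from high to low concentration with n = 2.
Q = [Hg²⁺]_dilute/[Hg²⁺]_conc = 4.38 × 10^-5/2.0 = 2.19 × 10^-5.
E = 0 − (0.0592/2) log Q = −(0.0592/2)(-4.660) = 0.1379 V.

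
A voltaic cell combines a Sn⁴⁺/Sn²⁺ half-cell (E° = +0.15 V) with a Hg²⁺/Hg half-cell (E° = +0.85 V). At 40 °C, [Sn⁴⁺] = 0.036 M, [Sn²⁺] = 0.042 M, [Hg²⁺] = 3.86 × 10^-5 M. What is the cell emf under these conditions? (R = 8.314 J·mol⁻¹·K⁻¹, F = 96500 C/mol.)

The Hg²⁺/Hg couple has the higher reduction potential and acts as the cathode, so E°_cell = +0.85 − (+0.15) = 0.70 V.
Balancing electrons gives n = 2; the reaction quotient is Q = [Sn⁴⁺]/([Sn²⁺]·[Hg²⁺]) = 2.22 × 10^4.
E = E° − (RT/nF) ln Q = 0.70 − (8.314×313)/(2×96500) × (10.008) = 0.700 − 0.135 = 0.565 V.

0.565 V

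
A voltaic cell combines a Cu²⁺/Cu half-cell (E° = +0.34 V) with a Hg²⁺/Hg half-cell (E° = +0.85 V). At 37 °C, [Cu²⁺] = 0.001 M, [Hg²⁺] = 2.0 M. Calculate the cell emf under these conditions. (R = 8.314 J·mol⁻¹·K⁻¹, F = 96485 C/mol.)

The Hg²⁺/Hg couple has the higher reduction potential and acts as the cathode, so E°_cell = +0.85 − (+0.34) = 0.51 V.
Balancing electrons gives n = 2; the reaction quotient is Q = [Cu²⁺]/[Hg²⁺] = 5 × 10^-4.
E = E° − (RT/nF) ln Q = 0.51 − (8.314×310)/(2×96485) × (-7.601) = 0.510 + 0.102 = 0.612 V.

0.612 V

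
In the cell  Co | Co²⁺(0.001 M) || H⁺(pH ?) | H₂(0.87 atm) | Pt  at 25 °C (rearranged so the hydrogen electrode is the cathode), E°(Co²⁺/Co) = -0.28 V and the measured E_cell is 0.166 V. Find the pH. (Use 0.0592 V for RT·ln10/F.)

pH = 3.46

E°_cell = 0.28 V and n = 2.
log Q = n(E° − E)/0.0592 = 2×(0.28 − 0.166)/0.0592 = 3.851.
With Q = [Co²⁺]·P(H₂) / [H⁺]^2, solving for [H⁺] gives log[H⁺] = -3.456, so pH = 3.46.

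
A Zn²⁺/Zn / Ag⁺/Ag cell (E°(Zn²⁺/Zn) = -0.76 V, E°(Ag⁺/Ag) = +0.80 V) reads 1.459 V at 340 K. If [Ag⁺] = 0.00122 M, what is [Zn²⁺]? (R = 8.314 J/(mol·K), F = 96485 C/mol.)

0.0015 M

From the Nernst equation, ln Q = nF(E° − E)/RT = 2×96485×(1.56 − 1.459)/(8.314×340) = 6.895, so Q = 987.
With Q = [Zn²⁺]/[Ag⁺]^2 and the known concentrations, [Zn²⁺] in the numerator gives [Zn²⁺] = 0.0015 M.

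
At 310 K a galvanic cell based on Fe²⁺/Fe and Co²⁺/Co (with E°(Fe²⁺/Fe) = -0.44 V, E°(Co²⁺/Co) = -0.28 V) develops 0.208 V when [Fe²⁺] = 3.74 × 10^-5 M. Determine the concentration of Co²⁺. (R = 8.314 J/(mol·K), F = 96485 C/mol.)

0.0014 M

From the Nernst equation, ln Q = nF(E° − E)/RT = 2×96485×(0.16 − 0.208)/(8.314×310) = -3.594, so Q = 0.0275.
With Q = [Fe²⁺]/[Co²⁺] and the known concentrations, [Co²⁺] in the denominator gives [Co²⁺] = 0.0014 M.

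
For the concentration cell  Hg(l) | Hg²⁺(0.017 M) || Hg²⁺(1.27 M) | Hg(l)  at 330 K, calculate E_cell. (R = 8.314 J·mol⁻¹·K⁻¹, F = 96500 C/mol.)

Both half-cells are Hg²⁺/Hg, so E°_cell = 0. The concentrated side is the cathode; the cell reaction moves Hg²⁺ from high to low concentration with n = 2.
Q = [Hg²⁺]_dilute/[Hg²⁺]_conc = 0.017/1.27 = 0.0134.
E = 0 − (RT/nF) ln Q = −((8.314×330)/(2×96500))(-4.314) = 0.0613 V.

0.061 V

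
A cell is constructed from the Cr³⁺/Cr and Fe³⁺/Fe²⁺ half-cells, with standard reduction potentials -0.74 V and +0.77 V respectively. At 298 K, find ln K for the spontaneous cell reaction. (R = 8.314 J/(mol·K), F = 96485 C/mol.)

E°_cell = +0.77 − (-0.74) = 1.51 V, with n = 3 electrons transferred.
At equilibrium E = 0, so the Nernst equation gives ln K = nFE°/RT = (3)(96485)(1.51)/((8.314)(298)) = 176.41.

ln K = 176.4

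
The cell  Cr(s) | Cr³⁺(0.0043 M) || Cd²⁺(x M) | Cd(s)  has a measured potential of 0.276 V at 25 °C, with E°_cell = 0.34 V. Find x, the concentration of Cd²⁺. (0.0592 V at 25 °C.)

1.8 × 10^-4 M

From the Nernst equation, log Q = n(E° − E)/0.0592 = 6(0.34 − 0.276)/0.0592 = 6.486, so Q = 3.07 × 10^6.
With Q = [Cr³⁺]^2/[Cd²⁺]^3 and the known concentrations, [Cd²⁺]^3 in the denominator gives [Cd²⁺] = 1.8 × 10^-4 M.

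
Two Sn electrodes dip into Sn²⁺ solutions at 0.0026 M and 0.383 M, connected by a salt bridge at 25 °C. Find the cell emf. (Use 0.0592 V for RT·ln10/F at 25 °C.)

Both half-cells are Sn²⁺/Sn, so E°_cell = 0. The concentrated side is the cathode; the cell reaction moves Sn²⁺ from high to low concentration with n = 2.
Q = [Sn²⁺]_dilute/[Sn²⁺]_conc = 0.0026/0.383 = 0.00679.
E = 0 − (0.0592/2) log Q = −(0.0592/2)(-2.168) = 0.0642 V.

0.064 V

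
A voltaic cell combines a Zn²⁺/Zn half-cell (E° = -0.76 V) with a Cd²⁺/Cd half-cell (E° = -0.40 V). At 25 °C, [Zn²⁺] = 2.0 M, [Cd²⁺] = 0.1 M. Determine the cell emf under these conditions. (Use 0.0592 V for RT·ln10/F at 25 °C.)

0.321 V

The Cd²⁺/Cd couple has the higher reduction potential and acts as the cathode, so E°_cell = -0.40 − (-0.76) = 0.36 V.
Balancing electrons gives n = 2; the reaction quotient is Q = [Zn²⁺]/[Cd²⁺] = 20.0.
At 25 °C, E = E° − (0.0592/n) log Q = 0.36 − (0.0592/2)(1.301) = 0.360 − 0.039 = 0.321 V.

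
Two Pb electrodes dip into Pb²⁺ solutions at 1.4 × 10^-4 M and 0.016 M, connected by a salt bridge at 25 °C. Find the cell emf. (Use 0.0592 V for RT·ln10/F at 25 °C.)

Both half-cells are Pb²⁺/Pb, so E°_cell = 0. The concentrated side is the cathode; the cell reaction moves Pb²⁺ from high to low concentration with n = 2.
Q = [Pb²⁺]_dilute/[Pb²⁺]_conc = 1.4 × 10^-4/0.016 = 0.00875.
E = 0 − (0.0592/2) log Q = −(0.0592/2)(-2.058) = 0.0609 V.

0.061 V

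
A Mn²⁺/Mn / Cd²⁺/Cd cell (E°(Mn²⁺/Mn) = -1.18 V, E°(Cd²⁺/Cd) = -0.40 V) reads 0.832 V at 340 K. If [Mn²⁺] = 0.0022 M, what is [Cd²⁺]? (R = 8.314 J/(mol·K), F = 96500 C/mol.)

0.077 M

From the Nernst equation, ln Q = nF(E° − E)/RT = 2×96500×(0.78 − 0.832)/(8.314×340) = -3.550, so Q = 0.0287.
With Q = [Mn²⁺]/[Cd²⁺] and the known concentrations, [Cd²⁺] in the denominator gives [Cd²⁺] = 0.077 M.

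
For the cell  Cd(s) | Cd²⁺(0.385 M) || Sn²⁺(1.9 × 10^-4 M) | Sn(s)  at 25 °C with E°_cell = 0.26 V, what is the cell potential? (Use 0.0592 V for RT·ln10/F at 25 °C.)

Balancing electrons gives n = 2; the reaction quotient is Q = [Cd²⁺]/[Sn²⁺] = 2030.
At 25 °C, E = E° − (0.0592/n) log Q = 0.26 − (0.0592/2)(3.307) = 0.260 − 0.098 = 0.162 V.

0.162 V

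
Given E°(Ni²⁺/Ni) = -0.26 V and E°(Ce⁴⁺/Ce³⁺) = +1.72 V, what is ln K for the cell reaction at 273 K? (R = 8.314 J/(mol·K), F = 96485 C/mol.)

ln K = 168.3

E°_cell = +1.72 − (-0.26) = 1.98 V, with n = 2 electrons transferred.
At equilibrium E = 0, so the Nernst equation gives ln K = nFE°/RT = (2)(96485)(1.98)/((8.314)(273)) = 168.34.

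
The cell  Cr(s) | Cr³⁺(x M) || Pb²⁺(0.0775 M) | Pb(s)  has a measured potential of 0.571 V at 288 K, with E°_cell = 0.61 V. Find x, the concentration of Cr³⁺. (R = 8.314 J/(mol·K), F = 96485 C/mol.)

2.4 M

From the Nernst equation, ln Q = nF(E° − E)/RT = 6×96485×(0.61 − 0.571)/(8.314×288) = 9.429, so Q = 1.24 × 10^4.
With Q = [Cr³⁺]^2/[Pb²⁺]^3 and the known concentrations, [Cr³⁺]^2 in the numerator gives [Cr³⁺] = 2.4 M.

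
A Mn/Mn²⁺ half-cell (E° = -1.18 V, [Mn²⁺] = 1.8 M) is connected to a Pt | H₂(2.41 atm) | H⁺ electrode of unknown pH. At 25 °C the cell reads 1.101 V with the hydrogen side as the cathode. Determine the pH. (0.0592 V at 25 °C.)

pH = 1.02

E°_cell = 1.18 V and n = 2.
log Q = n(E° − E)/0.0592 = 2×(1.18 − 1.101)/0.0592 = 2.669.
With Q = [Mn²⁺]·P(H₂) / [H⁺]^2, solving for [H⁺] gives log[H⁺] = -1.016, so pH = 1.02.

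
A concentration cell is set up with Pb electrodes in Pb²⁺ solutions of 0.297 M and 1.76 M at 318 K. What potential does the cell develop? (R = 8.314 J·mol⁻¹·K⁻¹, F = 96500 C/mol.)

Both half-cells are Pb²⁺/Pb, so E°_cell = 0. The concentrated side is the cathode; the cell reaction moves Pb²⁺ from high to low concentration with n = 2.
Q = [Pb²⁺]_dilute/[Pb²⁺]_conc = 0.297/1.76 = 0.169.
E = 0 − (RT/nF) ln Q = −((8.314×318)/(2×96500))(-1.779) = 0.0244 V.

0.024 V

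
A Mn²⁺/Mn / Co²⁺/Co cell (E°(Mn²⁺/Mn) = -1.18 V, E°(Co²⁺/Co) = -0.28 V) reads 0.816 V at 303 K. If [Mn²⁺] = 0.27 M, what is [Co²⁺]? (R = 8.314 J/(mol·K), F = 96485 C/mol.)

From the Nernst equation, ln Q = nF(E° − E)/RT = 2×96485×(0.90 − 0.816)/(8.314×303) = 6.435, so Q = 623.
With Q = [Mn²⁺]/[Co²⁺] and the known concentrations, [Co²⁺] in the denominator gives [Co²⁺] = 4.3 × 10^-4 M.

4.3 × 10^-4 M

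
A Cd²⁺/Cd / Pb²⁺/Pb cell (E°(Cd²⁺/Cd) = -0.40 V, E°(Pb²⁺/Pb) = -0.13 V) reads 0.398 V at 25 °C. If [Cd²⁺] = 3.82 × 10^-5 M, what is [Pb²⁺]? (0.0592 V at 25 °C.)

From the Nernst equation, log Q = n(E° − E)/0.0592 = 2(0.27 − 0.398)/0.0592 = -4.324, so Q = 4.74 × 10^-5.
With Q = [Cd²⁺]/[Pb²⁺] and the known concentrations, [Pb²⁺] in the denominator gives [Pb²⁺] = 0.81 M.

0.81 M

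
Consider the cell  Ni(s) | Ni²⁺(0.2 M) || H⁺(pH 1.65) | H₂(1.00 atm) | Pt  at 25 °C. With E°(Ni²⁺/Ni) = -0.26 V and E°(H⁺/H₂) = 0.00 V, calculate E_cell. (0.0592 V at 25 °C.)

The hydrogen couple is the cathode, so E°_cell = 0.26 V; n = 2.
[H⁺] = 10^(−1.65) = 0.022 M, and Q = [Ni²⁺]·P(H₂) / [H⁺]^2 = 399.
E = E° − (0.0592/2) log Q = 0.26 − (0.0592/2)(2.601) = 0.183 V.

0.18 V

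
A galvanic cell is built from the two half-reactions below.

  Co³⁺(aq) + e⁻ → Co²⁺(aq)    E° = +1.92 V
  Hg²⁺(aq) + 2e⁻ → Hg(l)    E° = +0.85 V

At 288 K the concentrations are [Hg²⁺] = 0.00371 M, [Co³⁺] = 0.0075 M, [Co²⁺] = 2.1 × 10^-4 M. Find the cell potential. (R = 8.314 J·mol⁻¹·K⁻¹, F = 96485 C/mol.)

The Co³⁺/Co²⁺ couple has the higher reduction potential and acts as the cathode, so E°_cell = +1.92 − (+0.85) = 1.07 V.
Balancing electrons gives n = 2; the reaction quotient is Q = [Hg²⁺]·[Co²⁺]^2/[Co³⁺]^2 = 2.91 × 10^-6.
E = E° − (RT/nF) ln Q = 1.07 − (8.314×288)/(2×96485) × (-12.748) = 1.070 + 0.158 = 1.228 V.

1.23 V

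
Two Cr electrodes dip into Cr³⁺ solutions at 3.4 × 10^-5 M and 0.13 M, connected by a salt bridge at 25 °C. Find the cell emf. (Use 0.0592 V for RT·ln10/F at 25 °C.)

Both half-cells are Cr³⁺/Cr, so E°_cell = 0. The concentrated side is the cathode; the cell reaction moves Cr³⁺ from high to low concentration with n = 3.
Q = [Cr³⁺]_dilute/[Cr³⁺]_conc = 3.4 × 10^-5/0.13 = 2.62 × 10^-4.
E = 0 − (0.0592/3) log Q = −(0.0592/3)(-3.582) = 0.0707 V.

0.071 V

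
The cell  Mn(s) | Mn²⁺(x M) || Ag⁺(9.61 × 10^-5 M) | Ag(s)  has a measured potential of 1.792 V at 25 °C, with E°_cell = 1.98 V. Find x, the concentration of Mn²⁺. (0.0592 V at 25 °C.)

From the Nernst equation, log Q = n(E° − E)/0.0592 = 2(1.98 − 1.792)/0.0592 = 6.351, so Q = 2.25 × 10^6.
With Q = [Mn²⁺]/[Ag⁺]^2 and the known concentrations, [Mn²⁺] in the numerator gives [Mn²⁺] = 0.021 M.

0.021 M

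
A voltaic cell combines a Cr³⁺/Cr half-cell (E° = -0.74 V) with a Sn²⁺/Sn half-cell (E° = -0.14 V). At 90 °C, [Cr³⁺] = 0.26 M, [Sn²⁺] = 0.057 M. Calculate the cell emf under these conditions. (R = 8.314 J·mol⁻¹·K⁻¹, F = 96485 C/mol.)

0.569 V

The Sn²⁺/Sn couple has the higher reduction potential and acts as the cathode, so E°_cell = -0.14 − (-0.74) = 0.60 V.
Balancing electrons gives n = 6; the reaction quotient is Q = [Cr³⁺]^2/[Sn²⁺]^3 = 365.
E = E° − (RT/nF) ln Q = 0.60 − (8.314×363)/(6×96485) × (5.900) = 0.600 − 0.031 = 0.569 V.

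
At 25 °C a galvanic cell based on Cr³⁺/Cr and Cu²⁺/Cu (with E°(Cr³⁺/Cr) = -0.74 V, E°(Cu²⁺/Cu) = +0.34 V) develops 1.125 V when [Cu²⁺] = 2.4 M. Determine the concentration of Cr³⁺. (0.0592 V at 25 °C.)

0.019 M

From the Nernst equation, log Q = n(E° − E)/0.0592 = 6(1.08 − 1.125)/0.0592 = -4.561, so Q = 2.75 × 10^-5.
With Q = [Cr³⁺]^2/[Cu²⁺]^3 and the known concentrations, [Cr³⁺]^2 in the numerator gives [Cr³⁺] = 0.019 M.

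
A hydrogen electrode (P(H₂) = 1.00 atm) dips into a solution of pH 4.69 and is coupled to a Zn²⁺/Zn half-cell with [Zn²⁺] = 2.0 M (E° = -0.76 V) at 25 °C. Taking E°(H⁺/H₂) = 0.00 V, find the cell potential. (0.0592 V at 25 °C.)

0.47 V

The hydrogen couple is the cathode, so E°_cell = 0.76 V; n = 2.
[H⁺] = 10^(−4.69) = 2 × 10^-5 M, and Q = [Zn²⁺]·P(H₂) / [H⁺]^2 = 4.8 × 10^9.
E = E° − (0.0592/2) log Q = 0.76 − (0.0592/2)(9.681) = 0.473 V.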